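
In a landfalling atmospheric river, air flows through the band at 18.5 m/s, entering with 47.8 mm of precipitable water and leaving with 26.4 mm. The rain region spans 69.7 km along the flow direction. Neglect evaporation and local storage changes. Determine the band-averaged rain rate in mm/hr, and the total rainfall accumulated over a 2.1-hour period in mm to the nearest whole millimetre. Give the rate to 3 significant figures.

R ≈ 20.4 mm/hr; total ≈ 43 mm

Column moisture flux per unit crosswind length is F = V × PW.
Inflow: F_in = 18.5 × 47.8 = 884.3 mm·m/s
Outflow: F_out = 18.5 × 26.4 = 488.4 mm·m/s
Steady-state rate R = (F_in − F_out)/L = (884.3 − 488.4) / 69700 m = 5.680e-03 mm/s.
R = 5.680e-03 × 3600 = 20.4 mm/hr.
Over 2.1 h: total = 20.4 × 2.1 = 42.84 ≈ 43 mm.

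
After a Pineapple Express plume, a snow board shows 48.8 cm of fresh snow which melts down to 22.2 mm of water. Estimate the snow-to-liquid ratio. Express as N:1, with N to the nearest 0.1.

Ratio = snow depth / SWE = 488 mm / 22.2 mm = 22.0, i.e. 22.0:1.

ratio ≈ 22.0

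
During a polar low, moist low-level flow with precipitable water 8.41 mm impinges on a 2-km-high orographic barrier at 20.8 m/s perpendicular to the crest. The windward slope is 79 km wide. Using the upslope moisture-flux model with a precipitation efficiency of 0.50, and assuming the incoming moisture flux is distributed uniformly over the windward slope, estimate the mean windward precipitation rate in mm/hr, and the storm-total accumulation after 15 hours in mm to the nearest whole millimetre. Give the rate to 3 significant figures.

R ≈ 3.99 mm/hr; total ≈ 60 mm

Incoming column moisture flux per unit ridge length: F = V × PW = 20.8 × 8.41 = 174.928 mm·m/s.
Spread over the 79 km slope with efficiency ε = 0.50: R = ε·F/W = 0.50 × 174.928 / 79000 m = 1.107e-03 mm/s.
R = 1.107e-03 × 3600 = 3.99 mm/hr.
Over 15 h: total = 3.99 × 15 = 59.85 ≈ 60 mm.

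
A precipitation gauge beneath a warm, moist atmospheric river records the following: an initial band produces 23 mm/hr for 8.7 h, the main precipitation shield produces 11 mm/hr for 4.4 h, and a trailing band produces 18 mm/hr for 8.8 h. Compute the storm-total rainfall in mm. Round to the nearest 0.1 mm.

total ≈ 406.9 mm

Total = Σ Rᵢ Δtᵢ = 23 × 8.7 + 11 × 4.4 + 18 × 8.8
      = 200.1 + 48.4 + 158.4 = 406.9 mm.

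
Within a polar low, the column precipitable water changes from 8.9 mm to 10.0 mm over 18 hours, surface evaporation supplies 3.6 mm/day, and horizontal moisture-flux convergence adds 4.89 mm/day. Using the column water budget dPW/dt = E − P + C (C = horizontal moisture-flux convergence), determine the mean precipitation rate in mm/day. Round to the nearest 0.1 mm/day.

P ≈ 7.0 mm/day

dPW/dt = (10.0 − 8.9) mm / (18/24 day) = +1.467 mm/day.
P = E + C − dPW/dt = 3.6 + (4.89) − (+1.467) = 7.0 mm/day.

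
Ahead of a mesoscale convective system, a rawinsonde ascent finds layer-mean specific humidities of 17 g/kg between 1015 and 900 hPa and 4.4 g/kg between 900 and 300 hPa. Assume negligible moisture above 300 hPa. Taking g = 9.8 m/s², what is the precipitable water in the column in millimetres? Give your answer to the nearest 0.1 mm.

PW ≈ 46.9 mm

Precipitable water is the column-integrated vapour mass per unit area: PW = (1/g) Σ q̄ Δp, with q in kg/kg and Δp in Pa (1 kg/m² of water = 1 mm).
Layer 1015–900 hPa: Δp = 115 hPa = 11500 Pa, q̄ = 0.017 kg/kg → 0.017 × 11500 / 9.8 = 19.95 mm
Layer 900–300 hPa: Δp = 600 hPa = 60000 Pa, q̄ = 0.0044 kg/kg → 0.0044 × 60000 / 9.8 = 26.94 mm
PW = 19.95 + 26.94 = 46.89 ≈ 46.9 mm.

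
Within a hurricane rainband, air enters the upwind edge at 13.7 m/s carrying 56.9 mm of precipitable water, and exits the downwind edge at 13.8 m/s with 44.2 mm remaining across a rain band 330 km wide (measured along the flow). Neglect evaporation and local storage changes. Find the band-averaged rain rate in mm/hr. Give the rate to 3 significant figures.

Column moisture flux per unit crosswind length is F = V × PW.
Inflow: F_in = 13.7 × 56.9 = 779.53 mm·m/s
Outflow: F_out = 13.8 × 44.2 = 609.96 mm·m/s
Steady-state rate R = (F_in − F_out)/L = (779.53 − 609.96) / 330000 m = 5.138e-04 mm/s.
R = 5.138e-04 × 3600 = 1.85 mm/hr.

R ≈ 1.85 mm/hr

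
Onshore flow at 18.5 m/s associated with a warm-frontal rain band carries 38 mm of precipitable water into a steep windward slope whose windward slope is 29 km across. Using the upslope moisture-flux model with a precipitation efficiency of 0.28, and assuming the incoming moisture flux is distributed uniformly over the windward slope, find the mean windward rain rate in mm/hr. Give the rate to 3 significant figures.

Incoming column moisture flux per unit ridge length: F = V × PW = 18.5 × 38 = 703 mm·m/s.
Spread over the 29 km slope with efficiency ε = 0.28: R = ε·F/W = 0.28 × 703 / 29000 m = 6.788e-03 mm/s.
R = 6.788e-03 × 3600 = 24.4 mm/hr.

R ≈ 24.4 mm/hr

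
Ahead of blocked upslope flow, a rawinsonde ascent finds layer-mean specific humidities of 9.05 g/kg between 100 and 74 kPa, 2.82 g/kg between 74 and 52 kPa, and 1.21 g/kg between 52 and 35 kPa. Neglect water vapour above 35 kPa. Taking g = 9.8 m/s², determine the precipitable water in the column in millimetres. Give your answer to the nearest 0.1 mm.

PW ≈ 32.4 mm

Precipitable water is the column-integrated vapour mass per unit area: PW = (1/g) Σ q̄ Δp, with q in kg/kg and Δp in Pa (1 kg/m² of water = 1 mm).
Layer 100–74 kPa: Δp = 260 hPa = 26000 Pa, q̄ = 0.00905 kg/kg → 0.00905 × 26000 / 9.8 = 24.01 mm
Layer 74–52 kPa: Δp = 220 hPa = 22000 Pa, q̄ = 0.00282 kg/kg → 0.00282 × 22000 / 9.8 = 6.33 mm
Layer 52–35 kPa: Δp = 170 hPa = 17000 Pa, q̄ = 0.00121 kg/kg → 0.00121 × 17000 / 9.8 = 2.10 mm
PW = 24.01 + 6.33 + 2.10 = 32.44 ≈ 32.4 mm.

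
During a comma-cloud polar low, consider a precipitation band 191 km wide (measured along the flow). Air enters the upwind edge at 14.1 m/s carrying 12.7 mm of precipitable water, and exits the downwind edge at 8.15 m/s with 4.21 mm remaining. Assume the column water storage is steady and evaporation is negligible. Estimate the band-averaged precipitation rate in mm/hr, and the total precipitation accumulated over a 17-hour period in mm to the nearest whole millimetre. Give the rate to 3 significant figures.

R ≈ 2.73 mm/hr; total ≈ 46 mm

Column moisture flux per unit crosswind length is F = V × PW.
Inflow: F_in = 14.1 × 12.7 = 179.07 mm·m/s
Outflow: F_out = 8.15 × 4.21 = 34.3115 mm·m/s
Steady-state rate R = (F_in − F_out)/L = (179.07 − 34.3115) / 191000 m = 7.579e-04 mm/s.
R = 7.579e-04 × 3600 = 2.73 mm/hr.
Over 17 h: total = 2.73 × 17 = 46.41 ≈ 46 mm.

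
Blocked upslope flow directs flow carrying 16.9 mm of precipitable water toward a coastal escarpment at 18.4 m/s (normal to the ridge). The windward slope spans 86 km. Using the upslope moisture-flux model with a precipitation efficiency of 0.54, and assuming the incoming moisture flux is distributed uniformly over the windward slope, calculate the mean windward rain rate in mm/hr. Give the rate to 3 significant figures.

R ≈ 7.03 mm/hr

Incoming column moisture flux per unit ridge length: F = V × PW = 18.4 × 16.9 = 310.96 mm·m/s.
Spread over the 86 km slope with efficiency ε = 0.54: R = ε·F/W = 0.54 × 310.96 / 86000 m = 1.953e-03 mm/s.
R = 1.953e-03 × 3600 = 7.03 mm/hr.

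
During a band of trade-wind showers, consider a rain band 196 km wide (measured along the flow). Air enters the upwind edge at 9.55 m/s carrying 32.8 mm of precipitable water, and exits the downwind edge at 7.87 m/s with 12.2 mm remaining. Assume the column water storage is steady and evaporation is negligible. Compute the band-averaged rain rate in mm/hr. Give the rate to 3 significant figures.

Column moisture flux per unit crosswind length is F = V × PW.
Inflow: F_in = 9.55 × 32.8 = 313.24 mm·m/s
Outflow: F_out = 7.87 × 12.2 = 96.014 mm·m/s
Steady-state rate R = (F_in − F_out)/L = (313.24 − 96.014) / 196000 m = 1.108e-03 mm/s.
R = 1.108e-03 × 3600 = 3.99 mm/hr.

R ≈ 3.99 mm/hr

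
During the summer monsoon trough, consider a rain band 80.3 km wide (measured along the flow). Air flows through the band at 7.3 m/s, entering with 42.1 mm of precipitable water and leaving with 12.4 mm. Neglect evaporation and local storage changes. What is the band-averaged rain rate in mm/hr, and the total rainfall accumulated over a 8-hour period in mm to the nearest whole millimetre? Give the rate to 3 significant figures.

Column moisture flux per unit crosswind length is F = V × PW.
Inflow: F_in = 7.3 × 42.1 = 307.33 mm·m/s
Outflow: F_out = 7.3 × 12.4 = 90.52 mm·m/s
Steady-state rate R = (F_in − F_out)/L = (307.33 − 90.52) / 80300 m = 2.700e-03 mm/s.
R = 2.700e-03 × 3600 = 9.72 mm/hr.
Over 8 h: total = 9.72 × 8 = 77.76 ≈ 78 mm.

R ≈ 9.72 mm/hr; total ≈ 78 mm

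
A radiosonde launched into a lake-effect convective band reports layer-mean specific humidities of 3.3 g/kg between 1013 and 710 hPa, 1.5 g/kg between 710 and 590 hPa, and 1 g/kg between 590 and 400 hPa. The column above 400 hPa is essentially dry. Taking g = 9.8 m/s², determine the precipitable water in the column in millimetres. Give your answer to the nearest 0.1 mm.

PW ≈ 14.0 mm

Precipitable water is the column-integrated vapour mass per unit area: PW = (1/g) Σ q̄ Δp, with q in kg/kg and Δp in Pa (1 kg/m² of water = 1 mm).
Layer 1013–710 hPa: Δp = 303 hPa = 30300 Pa, q̄ = 0.0033 kg/kg → 0.0033 × 30300 / 9.8 = 10.20 mm
Layer 710–590 hPa: Δp = 120 hPa = 12000 Pa, q̄ = 0.0015 kg/kg → 0.0015 × 12000 / 9.8 = 1.84 mm
Layer 590–400 hPa: Δp = 190 hPa = 19000 Pa, q̄ = 0.001 kg/kg → 0.001 × 19000 / 9.8 = 1.94 mm
PW = 10.20 + 1.84 + 1.94 = 13.98 ≈ 14.0 mm.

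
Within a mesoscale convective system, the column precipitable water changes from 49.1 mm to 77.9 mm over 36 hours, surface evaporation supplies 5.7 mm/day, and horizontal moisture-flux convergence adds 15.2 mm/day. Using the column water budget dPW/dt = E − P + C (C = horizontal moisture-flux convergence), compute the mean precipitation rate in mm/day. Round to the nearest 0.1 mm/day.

P ≈ 1.7 mm/day

dPW/dt = (77.9 − 49.1) mm / (36/24 day) = +19.200 mm/day.
P = E + C − dPW/dt = 5.7 + (15.2) − (+19.200) = 1.7 mm/day.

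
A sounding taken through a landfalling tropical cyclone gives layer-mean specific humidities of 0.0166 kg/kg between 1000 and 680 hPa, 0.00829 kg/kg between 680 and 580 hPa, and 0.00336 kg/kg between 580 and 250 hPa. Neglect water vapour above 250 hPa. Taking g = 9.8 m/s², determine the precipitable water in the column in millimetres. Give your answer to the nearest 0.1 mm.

PW ≈ 74.0 mm

Precipitable water is the column-integrated vapour mass per unit area: PW = (1/g) Σ q̄ Δp, with q in kg/kg and Δp in Pa (1 kg/m² of water = 1 mm).
Layer 1000–680 hPa: Δp = 320 hPa = 32000 Pa, q̄ = 0.0166 kg/kg → 0.0166 × 32000 / 9.8 = 54.20 mm
Layer 680–580 hPa: Δp = 100 hPa = 10000 Pa, q̄ = 0.00829 kg/kg → 0.00829 × 10000 / 9.8 = 8.46 mm
Layer 580–250 hPa: Δp = 330 hPa = 33000 Pa, q̄ = 0.00336 kg/kg → 0.00336 × 33000 / 9.8 = 11.31 mm
PW = 54.20 + 8.46 + 11.31 = 73.97 ≈ 74.0 mm.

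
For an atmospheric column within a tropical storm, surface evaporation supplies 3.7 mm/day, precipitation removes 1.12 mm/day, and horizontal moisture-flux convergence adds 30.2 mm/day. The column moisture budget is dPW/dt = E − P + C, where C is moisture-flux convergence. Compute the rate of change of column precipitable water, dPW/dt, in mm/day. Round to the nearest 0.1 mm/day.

dPW/dt = E − P + C = 3.7 − 1.12 + (30.2) = 32.8 mm/day.

dPW/dt ≈ 32.8 mm/day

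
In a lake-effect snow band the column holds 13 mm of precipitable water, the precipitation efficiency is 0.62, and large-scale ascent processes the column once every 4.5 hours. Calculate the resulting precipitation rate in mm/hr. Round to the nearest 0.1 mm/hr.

R ≈ 1.8 mm/hr

Each overturning extracts ε × PW = 0.62 × 13 = 8.06 mm.
Rate = ε·PW / τ = 8.06 / 4.5 h = 1.8 mm/hr.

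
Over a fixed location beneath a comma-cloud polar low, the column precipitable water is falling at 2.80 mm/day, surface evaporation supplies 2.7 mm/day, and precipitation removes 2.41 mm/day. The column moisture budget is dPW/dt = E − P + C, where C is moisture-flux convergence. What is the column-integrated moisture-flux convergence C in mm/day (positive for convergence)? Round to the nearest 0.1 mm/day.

dPW/dt = -2.80 mm/day.
C = dPW/dt − E + P = (-2.80) − 2.7 + 2.41 = -3.1 mm/day.

C ≈ -3.1 mm/day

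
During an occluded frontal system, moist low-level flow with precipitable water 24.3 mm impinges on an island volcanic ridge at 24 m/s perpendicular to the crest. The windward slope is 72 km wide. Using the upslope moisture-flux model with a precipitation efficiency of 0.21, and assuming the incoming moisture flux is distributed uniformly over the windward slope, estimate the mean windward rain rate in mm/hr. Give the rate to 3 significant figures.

Incoming column moisture flux per unit ridge length: F = V × PW = 24 × 24.3 = 583.2 mm·m/s.
Spread over the 72 km slope with efficiency ε = 0.21: R = ε·F/W = 0.21 × 583.2 / 72000 m = 1.701e-03 mm/s.
R = 1.701e-03 × 3600 = 6.12 mm/hr.

R ≈ 6.12 mm/hr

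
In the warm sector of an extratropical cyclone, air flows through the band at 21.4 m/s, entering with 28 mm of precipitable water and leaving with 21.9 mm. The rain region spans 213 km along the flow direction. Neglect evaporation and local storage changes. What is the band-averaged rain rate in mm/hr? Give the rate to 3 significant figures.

R ≈ 2.21 mm/hr

Column moisture flux per unit crosswind length is F = V × PW.
Inflow: F_in = 21.4 × 28 = 599.2 mm·m/s
Outflow: F_out = 21.4 × 21.9 = 468.66 mm·m/s
Steady-state rate R = (F_in − F_out)/L = (599.2 − 468.66) / 213000 m = 6.129e-04 mm/s.
R = 6.129e-04 × 3600 = 2.21 mm/hr.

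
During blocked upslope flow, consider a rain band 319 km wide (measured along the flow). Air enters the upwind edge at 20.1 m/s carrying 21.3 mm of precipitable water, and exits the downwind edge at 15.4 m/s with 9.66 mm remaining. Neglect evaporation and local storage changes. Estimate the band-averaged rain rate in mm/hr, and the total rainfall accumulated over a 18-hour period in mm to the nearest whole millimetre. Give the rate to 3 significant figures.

R ≈ 3.15 mm/hr; total ≈ 57 mm

Column moisture flux per unit crosswind length is F = V × PW.
Inflow: F_in = 20.1 × 21.3 = 428.13 mm·m/s
Outflow: F_out = 15.4 × 9.66 = 148.764 mm·m/s
Steady-state rate R = (F_in − F_out)/L = (428.13 − 148.764) / 319000 m = 8.758e-04 mm/s.
R = 8.758e-04 × 3600 = 3.15 mm/hr.
Over 18 h: total = 3.15 × 18 = 56.7 ≈ 57 mm.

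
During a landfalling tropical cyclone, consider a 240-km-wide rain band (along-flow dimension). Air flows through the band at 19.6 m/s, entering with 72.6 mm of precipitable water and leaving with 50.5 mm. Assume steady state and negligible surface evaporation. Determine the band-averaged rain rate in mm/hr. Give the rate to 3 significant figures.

Column moisture flux per unit crosswind length is F = V × PW.
Inflow: F_in = 19.6 × 72.6 = 1422.96 mm·m/s
Outflow: F_out = 19.6 × 50.5 = 989.8 mm·m/s
Steady-state rate R = (F_in − F_out)/L = (1422.96 − 989.8) / 240000 m = 1.805e-03 mm/s.
R = 1.805e-03 × 3600 = 6.50 mm/hr.

R ≈ 6.50 mm/hr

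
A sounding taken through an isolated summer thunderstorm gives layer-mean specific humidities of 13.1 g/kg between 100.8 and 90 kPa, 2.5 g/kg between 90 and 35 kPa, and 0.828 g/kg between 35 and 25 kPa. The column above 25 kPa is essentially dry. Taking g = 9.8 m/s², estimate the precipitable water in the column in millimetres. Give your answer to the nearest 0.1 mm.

Precipitable water is the column-integrated vapour mass per unit area: PW = (1/g) Σ q̄ Δp, with q in kg/kg and Δp in Pa (1 kg/m² of water = 1 mm).
Layer 100.8–90 kPa: Δp = 108 hPa = 10800 Pa, q̄ = 0.0131 kg/kg → 0.0131 × 10800 / 9.8 = 14.44 mm
Layer 90–35 kPa: Δp = 550 hPa = 55000 Pa, q̄ = 0.0025 kg/kg → 0.0025 × 55000 / 9.8 = 14.03 mm
Layer 35–25 kPa: Δp = 100 hPa = 10000 Pa, q̄ = 0.000828 kg/kg → 0.000828 × 10000 / 9.8 = 0.84 mm
PW = 14.44 + 14.03 + 0.84 = 29.31 ≈ 29.3 mm.

PW ≈ 29.3 mm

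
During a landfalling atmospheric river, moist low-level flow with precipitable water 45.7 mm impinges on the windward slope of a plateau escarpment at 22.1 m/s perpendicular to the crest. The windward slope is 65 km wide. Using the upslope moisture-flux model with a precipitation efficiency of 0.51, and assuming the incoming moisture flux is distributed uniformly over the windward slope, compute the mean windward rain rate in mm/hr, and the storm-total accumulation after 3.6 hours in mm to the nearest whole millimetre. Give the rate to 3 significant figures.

R ≈ 28.5 mm/hr; total ≈ 103 mm

Incoming column moisture flux per unit ridge length: F = V × PW = 22.1 × 45.7 = 1009.97 mm·m/s.
Spread over the 65 km slope with efficiency ε = 0.51: R = ε·F/W = 0.51 × 1009.97 / 65000 m = 7.924e-03 mm/s.
R = 7.924e-03 × 3600 = 28.5 mm/hr.
Over 3.6 h: total = 28.5 × 3.6 = 102.6 ≈ 103 mm.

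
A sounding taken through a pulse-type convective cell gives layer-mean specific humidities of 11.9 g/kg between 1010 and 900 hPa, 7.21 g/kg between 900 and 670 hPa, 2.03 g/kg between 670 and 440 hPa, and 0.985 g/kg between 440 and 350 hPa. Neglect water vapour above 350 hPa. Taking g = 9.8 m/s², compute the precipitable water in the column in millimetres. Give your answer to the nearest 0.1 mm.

Precipitable water is the column-integrated vapour mass per unit area: PW = (1/g) Σ q̄ Δp, with q in kg/kg and Δp in Pa (1 kg/m² of water = 1 mm).
Layer 1010–900 hPa: Δp = 110 hPa = 11000 Pa, q̄ = 0.0119 kg/kg → 0.0119 × 11000 / 9.8 = 13.36 mm
Layer 900–670 hPa: Δp = 230 hPa = 23000 Pa, q̄ = 0.00721 kg/kg → 0.00721 × 23000 / 9.8 = 16.92 mm
Layer 670–440 hPa: Δp = 230 hPa = 23000 Pa, q̄ = 0.00203 kg/kg → 0.00203 × 23000 / 9.8 = 4.76 mm
Layer 440–350 hPa: Δp = 90 hPa = 9000 Pa, q̄ = 0.000985 kg/kg → 0.000985 × 9000 / 9.8 = 0.90 mm
PW = 13.36 + 16.92 + 4.76 + 0.90 = 35.94 ≈ 35.9 mm.

PW ≈ 35.9 mm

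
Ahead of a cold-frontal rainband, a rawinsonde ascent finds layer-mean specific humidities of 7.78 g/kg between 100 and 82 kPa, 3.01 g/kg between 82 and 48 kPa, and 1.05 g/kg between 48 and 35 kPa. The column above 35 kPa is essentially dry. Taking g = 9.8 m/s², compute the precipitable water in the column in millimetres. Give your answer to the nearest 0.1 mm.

Precipitable water is the column-integrated vapour mass per unit area: PW = (1/g) Σ q̄ Δp, with q in kg/kg and Δp in Pa (1 kg/m² of water = 1 mm).
Layer 100–82 kPa: Δp = 180 hPa = 18000 Pa, q̄ = 0.00778 kg/kg → 0.00778 × 18000 / 9.8 = 14.29 mm
Layer 82–48 kPa: Δp = 340 hPa = 34000 Pa, q̄ = 0.00301 kg/kg → 0.00301 × 34000 / 9.8 = 10.44 mm
Layer 48–35 kPa: Δp = 130 hPa = 13000 Pa, q̄ = 0.00105 kg/kg → 0.00105 × 13000 / 9.8 = 1.39 mm
PW = 14.29 + 10.44 + 1.39 = 26.12 ≈ 26.1 mm.

PW ≈ 26.1 mm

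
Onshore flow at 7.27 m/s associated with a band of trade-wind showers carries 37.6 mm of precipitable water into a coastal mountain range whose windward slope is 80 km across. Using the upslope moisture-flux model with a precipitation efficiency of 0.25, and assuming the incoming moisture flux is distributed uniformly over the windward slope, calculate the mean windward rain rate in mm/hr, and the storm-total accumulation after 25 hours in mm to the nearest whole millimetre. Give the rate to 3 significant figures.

Incoming column moisture flux per unit ridge length: F = V × PW = 7.27 × 37.6 = 273.352 mm·m/s.
Spread over the 80 km slope with efficiency ε = 0.25: R = ε·F/W = 0.25 × 273.352 / 80000 m = 8.542e-04 mm/s.
R = 8.542e-04 × 3600 = 3.08 mm/hr.
Over 25 h: total = 3.08 × 25 = 77 mm.

R ≈ 3.08 mm/hr; total ≈ 77 mm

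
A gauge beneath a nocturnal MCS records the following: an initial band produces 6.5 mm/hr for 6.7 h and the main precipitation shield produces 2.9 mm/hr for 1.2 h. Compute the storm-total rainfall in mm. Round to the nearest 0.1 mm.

Total = Σ Rᵢ Δtᵢ = 6.5 × 6.7 + 2.9 × 1.2
      = 43.55 + 3.48 = 47.0 mm.

total ≈ 47.0 mm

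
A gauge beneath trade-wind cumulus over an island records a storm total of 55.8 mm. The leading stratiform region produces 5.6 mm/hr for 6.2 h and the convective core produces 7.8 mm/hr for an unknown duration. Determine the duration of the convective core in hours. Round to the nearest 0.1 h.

duration ≈ 2.7 h

Known phases: 5.6 × 6.2 = 34.72 mm.
Remaining depth = 55.8 − 34.72 = 21.08 mm.
Duration = 21.08 / 7.8 = 2.7 h.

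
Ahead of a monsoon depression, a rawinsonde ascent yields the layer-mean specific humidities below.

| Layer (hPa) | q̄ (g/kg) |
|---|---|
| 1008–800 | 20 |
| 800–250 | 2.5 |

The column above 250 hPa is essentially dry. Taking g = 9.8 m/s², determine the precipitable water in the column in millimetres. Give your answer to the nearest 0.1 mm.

PW ≈ 56.5 mm

Precipitable water is the column-integrated vapour mass per unit area: PW = (1/g) Σ q̄ Δp, with q in kg/kg and Δp in Pa (1 kg/m² of water = 1 mm).
Layer 1008–800 hPa: Δp = 208 hPa = 20800 Pa, q̄ = 0.02 kg/kg → 0.02 × 20800 / 9.8 = 42.45 mm
Layer 800–250 hPa: Δp = 550 hPa = 55000 Pa, q̄ = 0.0025 kg/kg → 0.0025 × 55000 / 9.8 = 14.03 mm
PW = 42.45 + 14.03 = 56.48 ≈ 56.5 mm.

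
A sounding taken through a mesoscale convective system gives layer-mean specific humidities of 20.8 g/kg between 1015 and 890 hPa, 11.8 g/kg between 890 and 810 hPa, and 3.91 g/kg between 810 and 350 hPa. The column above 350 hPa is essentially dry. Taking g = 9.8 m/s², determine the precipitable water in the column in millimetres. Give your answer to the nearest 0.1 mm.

Precipitable water is the column-integrated vapour mass per unit area: PW = (1/g) Σ q̄ Δp, with q in kg/kg and Δp in Pa (1 kg/m² of water = 1 mm).
Layer 1015–890 hPa: Δp = 125 hPa = 12500 Pa, q̄ = 0.0208 kg/kg → 0.0208 × 12500 / 9.8 = 26.53 mm
Layer 890–810 hPa: Δp = 80 hPa = 8000 Pa, q̄ = 0.0118 kg/kg → 0.0118 × 8000 / 9.8 = 9.63 mm
Layer 810–350 hPa: Δp = 460 hPa = 46000 Pa, q̄ = 0.00391 kg/kg → 0.00391 × 46000 / 9.8 = 18.35 mm
PW = 26.53 + 9.63 + 18.35 = 54.51 ≈ 54.5 mm.

PW ≈ 54.5 mm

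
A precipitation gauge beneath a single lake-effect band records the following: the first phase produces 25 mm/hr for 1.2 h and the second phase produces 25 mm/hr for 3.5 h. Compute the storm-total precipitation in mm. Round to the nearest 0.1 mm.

total ≈ 117.5 mm

Total = Σ Rᵢ Δtᵢ = 25 × 1.2 + 25 × 3.5
      = 30 + 87.5 = 117.5 mm.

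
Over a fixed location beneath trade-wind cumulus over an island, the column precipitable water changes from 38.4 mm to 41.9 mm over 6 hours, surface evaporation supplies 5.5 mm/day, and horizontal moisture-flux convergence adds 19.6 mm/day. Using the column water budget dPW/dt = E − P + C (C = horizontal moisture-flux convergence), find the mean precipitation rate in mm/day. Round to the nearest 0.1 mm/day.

P ≈ 11.1 mm/day

dPW/dt = (41.9 − 38.4) mm / (6/24 day) = +14.000 mm/day.
P = E + C − dPW/dt = 5.5 + (19.6) − (+14.000) = 11.1 mm/day.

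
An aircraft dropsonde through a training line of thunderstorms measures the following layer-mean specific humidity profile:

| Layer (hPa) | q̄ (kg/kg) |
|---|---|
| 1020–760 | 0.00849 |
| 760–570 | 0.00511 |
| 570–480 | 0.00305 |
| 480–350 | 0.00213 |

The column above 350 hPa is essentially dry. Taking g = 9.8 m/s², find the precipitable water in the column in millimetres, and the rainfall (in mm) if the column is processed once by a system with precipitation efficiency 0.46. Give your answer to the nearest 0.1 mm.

PW ≈ 38.1 mm; rainfall ≈ 17.5 mm

Precipitable water is the column-integrated vapour mass per unit area: PW = (1/g) Σ q̄ Δp, with q in kg/kg and Δp in Pa (1 kg/m² of water = 1 mm).
Layer 1020–760 hPa: Δp = 260 hPa = 26000 Pa, q̄ = 0.00849 kg/kg → 0.00849 × 26000 / 9.8 = 22.52 mm
Layer 760–570 hPa: Δp = 190 hPa = 19000 Pa, q̄ = 0.00511 kg/kg → 0.00511 × 19000 / 9.8 = 9.91 mm
Layer 570–480 hPa: Δp = 90 hPa = 9000 Pa, q̄ = 0.00305 kg/kg → 0.00305 × 9000 / 9.8 = 2.80 mm
Layer 480–350 hPa: Δp = 130 hPa = 13000 Pa, q̄ = 0.00213 kg/kg → 0.00213 × 13000 / 9.8 = 2.83 mm
PW = 22.52 + 9.91 + 2.80 + 2.83 = 38.06 ≈ 38.1 mm.
Rainfall = ε × PW = 0.46 × 38.1 = 17.5 mm.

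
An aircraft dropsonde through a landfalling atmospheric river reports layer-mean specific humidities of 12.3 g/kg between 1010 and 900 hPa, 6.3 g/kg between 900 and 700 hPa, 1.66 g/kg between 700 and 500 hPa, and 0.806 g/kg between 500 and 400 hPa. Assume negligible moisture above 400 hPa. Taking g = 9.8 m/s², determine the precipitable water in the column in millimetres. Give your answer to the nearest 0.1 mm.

PW ≈ 30.9 mm

Precipitable water is the column-integrated vapour mass per unit area: PW = (1/g) Σ q̄ Δp, with q in kg/kg and Δp in Pa (1 kg/m² of water = 1 mm).
Layer 1010–900 hPa: Δp = 110 hPa = 11000 Pa, q̄ = 0.0123 kg/kg → 0.0123 × 11000 / 9.8 = 13.81 mm
Layer 900–700 hPa: Δp = 200 hPa = 20000 Pa, q̄ = 0.0063 kg/kg → 0.0063 × 20000 / 9.8 = 12.86 mm
Layer 700–500 hPa: Δp = 200 hPa = 20000 Pa, q̄ = 0.00166 kg/kg → 0.00166 × 20000 / 9.8 = 3.39 mm
Layer 500–400 hPa: Δp = 100 hPa = 10000 Pa, q̄ = 0.000806 kg/kg → 0.000806 × 10000 / 9.8 = 0.82 mm
PW = 13.81 + 12.86 + 3.39 + 0.82 = 30.88 ≈ 30.9 mm.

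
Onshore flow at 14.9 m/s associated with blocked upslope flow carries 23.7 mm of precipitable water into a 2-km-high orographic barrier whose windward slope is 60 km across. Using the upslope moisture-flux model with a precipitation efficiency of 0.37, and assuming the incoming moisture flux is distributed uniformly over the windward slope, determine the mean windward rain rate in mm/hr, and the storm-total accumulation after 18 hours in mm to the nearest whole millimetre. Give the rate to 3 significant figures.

Incoming column moisture flux per unit ridge length: F = V × PW = 14.9 × 23.7 = 353.13 mm·m/s.
Spread over the 60 km slope with efficiency ε = 0.37: R = ε·F/W = 0.37 × 353.13 / 60000 m = 2.178e-03 mm/s.
R = 2.178e-03 × 3600 = 7.84 mm/hr.
Over 18 h: total = 7.84 × 18 = 141.12 ≈ 141 mm.

R ≈ 7.84 mm/hr; total ≈ 141 mm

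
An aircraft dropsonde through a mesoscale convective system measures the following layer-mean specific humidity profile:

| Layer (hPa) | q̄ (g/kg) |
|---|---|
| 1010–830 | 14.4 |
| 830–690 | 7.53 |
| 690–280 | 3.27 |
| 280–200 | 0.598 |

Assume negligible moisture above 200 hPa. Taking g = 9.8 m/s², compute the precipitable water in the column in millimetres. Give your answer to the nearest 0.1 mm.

PW ≈ 51.4 mm

Precipitable water is the column-integrated vapour mass per unit area: PW = (1/g) Σ q̄ Δp, with q in kg/kg and Δp in Pa (1 kg/m² of water = 1 mm).
Layer 1010–830 hPa: Δp = 180 hPa = 18000 Pa, q̄ = 0.0144 kg/kg → 0.0144 × 18000 / 9.8 = 26.45 mm
Layer 830–690 hPa: Δp = 140 hPa = 14000 Pa, q̄ = 0.00753 kg/kg → 0.00753 × 14000 / 9.8 = 10.76 mm
Layer 690–280 hPa: Δp = 410 hPa = 41000 Pa, q̄ = 0.00327 kg/kg → 0.00327 × 41000 / 9.8 = 13.68 mm
Layer 280–200 hPa: Δp = 80 hPa = 8000 Pa, q̄ = 0.000598 kg/kg → 0.000598 × 8000 / 9.8 = 0.49 mm
PW = 26.45 + 10.76 + 13.68 + 0.49 = 51.38 ≈ 51.4 mm.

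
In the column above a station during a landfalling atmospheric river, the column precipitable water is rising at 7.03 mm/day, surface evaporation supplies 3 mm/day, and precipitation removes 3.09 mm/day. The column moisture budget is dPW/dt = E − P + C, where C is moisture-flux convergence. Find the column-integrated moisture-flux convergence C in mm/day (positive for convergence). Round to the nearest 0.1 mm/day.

dPW/dt = +7.03 mm/day.
C = dPW/dt − E + P = (+7.03) − 3 + 3.09 = 7.1 mm/day.

C ≈ 7.1 mm/day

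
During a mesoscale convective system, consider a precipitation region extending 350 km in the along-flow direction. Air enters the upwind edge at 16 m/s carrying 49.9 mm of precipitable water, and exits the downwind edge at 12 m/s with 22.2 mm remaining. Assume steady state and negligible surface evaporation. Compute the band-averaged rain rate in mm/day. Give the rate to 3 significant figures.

R ≈ 131 mm/day

Column moisture flux per unit crosswind length is F = V × PW.
Inflow: F_in = 16 × 49.9 = 798.4 mm·m/s
Outflow: F_out = 12 × 22.2 = 266.4 mm·m/s
Steady-state rate R = (F_in − F_out)/L = (798.4 − 266.4) / 350000 m = 1.520e-03 mm/s.
R = 1.520e-03 × 3600 × 24 = 131 mm/day.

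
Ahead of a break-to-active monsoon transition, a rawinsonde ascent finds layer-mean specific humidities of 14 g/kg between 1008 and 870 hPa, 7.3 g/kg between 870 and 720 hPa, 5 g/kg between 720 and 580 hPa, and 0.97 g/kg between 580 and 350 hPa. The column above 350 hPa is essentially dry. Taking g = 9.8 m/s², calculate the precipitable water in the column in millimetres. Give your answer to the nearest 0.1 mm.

Precipitable water is the column-integrated vapour mass per unit area: PW = (1/g) Σ q̄ Δp, with q in kg/kg and Δp in Pa (1 kg/m² of water = 1 mm).
Layer 1008–870 hPa: Δp = 138 hPa = 13800 Pa, q̄ = 0.014 kg/kg → 0.014 × 13800 / 9.8 = 19.71 mm
Layer 870–720 hPa: Δp = 150 hPa = 15000 Pa, q̄ = 0.0073 kg/kg → 0.0073 × 15000 / 9.8 = 11.17 mm
Layer 720–580 hPa: Δp = 140 hPa = 14000 Pa, q̄ = 0.005 kg/kg → 0.005 × 14000 / 9.8 = 7.14 mm
Layer 580–350 hPa: Δp = 230 hPa = 23000 Pa, q̄ = 0.00097 kg/kg → 0.00097 × 23000 / 9.8 = 2.28 mm
PW = 19.71 + 11.17 + 7.14 + 2.28 = 40.30 ≈ 40.3 mm.

PW ≈ 40.3 mm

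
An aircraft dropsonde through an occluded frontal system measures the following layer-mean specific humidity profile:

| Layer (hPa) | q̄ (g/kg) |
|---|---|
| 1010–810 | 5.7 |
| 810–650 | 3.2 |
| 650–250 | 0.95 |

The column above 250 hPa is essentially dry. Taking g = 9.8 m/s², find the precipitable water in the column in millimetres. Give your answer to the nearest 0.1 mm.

Precipitable water is the column-integrated vapour mass per unit area: PW = (1/g) Σ q̄ Δp, with q in kg/kg and Δp in Pa (1 kg/m² of water = 1 mm).
Layer 1010–810 hPa: Δp = 200 hPa = 20000 Pa, q̄ = 0.0057 kg/kg → 0.0057 × 20000 / 9.8 = 11.63 mm
Layer 810–650 hPa: Δp = 160 hPa = 16000 Pa, q̄ = 0.0032 kg/kg → 0.0032 × 16000 / 9.8 = 5.22 mm
Layer 650–250 hPa: Δp = 400 hPa = 40000 Pa, q̄ = 0.00095 kg/kg → 0.00095 × 40000 / 9.8 = 3.88 mm
PW = 11.63 + 5.22 + 3.88 = 20.73 ≈ 20.7 mm.

PW ≈ 20.7 mm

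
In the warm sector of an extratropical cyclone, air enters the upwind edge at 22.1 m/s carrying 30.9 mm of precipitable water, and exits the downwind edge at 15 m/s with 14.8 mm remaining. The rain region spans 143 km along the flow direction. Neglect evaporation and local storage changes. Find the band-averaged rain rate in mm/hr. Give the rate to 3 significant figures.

Column moisture flux per unit crosswind length is F = V × PW.
Inflow: F_in = 22.1 × 30.9 = 682.89 mm·m/s
Outflow: F_out = 15 × 14.8 = 222 mm·m/s
Steady-state rate R = (F_in − F_out)/L = (682.89 − 222) / 143000 m = 3.223e-03 mm/s.
R = 3.223e-03 × 3600 = 11.6 mm/hr.

R ≈ 11.6 mm/hr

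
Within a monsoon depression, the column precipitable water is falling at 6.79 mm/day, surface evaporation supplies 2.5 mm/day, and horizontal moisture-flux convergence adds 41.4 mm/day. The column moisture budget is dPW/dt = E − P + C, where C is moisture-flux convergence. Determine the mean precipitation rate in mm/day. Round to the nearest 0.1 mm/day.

dPW/dt = -6.79 mm/day.
P = E + C − dPW/dt = 2.5 + (41.4) − (-6.79) = 50.7 mm/day.

P ≈ 50.7 mm/day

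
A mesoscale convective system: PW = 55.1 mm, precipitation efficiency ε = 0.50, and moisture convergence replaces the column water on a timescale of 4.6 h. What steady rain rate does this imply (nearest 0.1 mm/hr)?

R ≈ 6.0 mm/hr

Each overturning extracts ε × PW = 0.50 × 55.1 = 27.55 mm.
Rate = ε·PW / τ = 27.55 / 4.6 h = 6.0 mm/hr.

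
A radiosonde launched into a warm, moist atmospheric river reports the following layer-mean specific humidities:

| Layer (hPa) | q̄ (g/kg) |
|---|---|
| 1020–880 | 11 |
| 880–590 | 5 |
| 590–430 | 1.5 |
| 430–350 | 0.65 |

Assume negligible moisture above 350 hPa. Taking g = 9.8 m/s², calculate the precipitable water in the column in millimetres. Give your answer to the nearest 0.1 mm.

PW ≈ 33.5 mm

Precipitable water is the column-integrated vapour mass per unit area: PW = (1/g) Σ q̄ Δp, with q in kg/kg and Δp in Pa (1 kg/m² of water = 1 mm).
Layer 1020–880 hPa: Δp = 140 hPa = 14000 Pa, q̄ = 0.011 kg/kg → 0.011 × 14000 / 9.8 = 15.71 mm
Layer 880–590 hPa: Δp = 290 hPa = 29000 Pa, q̄ = 0.005 kg/kg → 0.005 × 29000 / 9.8 = 14.80 mm
Layer 590–430 hPa: Δp = 160 hPa = 16000 Pa, q̄ = 0.0015 kg/kg → 0.0015 × 16000 / 9.8 = 2.45 mm
Layer 430–350 hPa: Δp = 80 hPa = 8000 Pa, q̄ = 0.00065 kg/kg → 0.00065 × 8000 / 9.8 = 0.53 mm
PW = 15.71 + 14.80 + 2.45 + 0.53 = 33.49 ≈ 33.5 mm.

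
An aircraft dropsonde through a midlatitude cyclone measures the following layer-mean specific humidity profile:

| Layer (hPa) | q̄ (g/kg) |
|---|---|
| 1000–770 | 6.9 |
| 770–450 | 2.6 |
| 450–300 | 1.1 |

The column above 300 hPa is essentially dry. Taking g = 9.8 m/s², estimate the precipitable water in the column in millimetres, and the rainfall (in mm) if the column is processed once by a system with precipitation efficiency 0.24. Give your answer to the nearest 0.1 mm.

PW ≈ 26.4 mm; rainfall ≈ 6.3 mm

Precipitable water is the column-integrated vapour mass per unit area: PW = (1/g) Σ q̄ Δp, with q in kg/kg and Δp in Pa (1 kg/m² of water = 1 mm).
Layer 1000–770 hPa: Δp = 230 hPa = 23000 Pa, q̄ = 0.0069 kg/kg → 0.0069 × 23000 / 9.8 = 16.19 mm
Layer 770–450 hPa: Δp = 320 hPa = 32000 Pa, q̄ = 0.0026 kg/kg → 0.0026 × 32000 / 9.8 = 8.49 mm
Layer 450–300 hPa: Δp = 150 hPa = 15000 Pa, q̄ = 0.0011 kg/kg → 0.0011 × 15000 / 9.8 = 1.68 mm
PW = 16.19 + 8.49 + 1.68 = 26.36 ≈ 26.4 mm.
Rainfall = ε × PW = 0.24 × 26.4 = 6.3 mm.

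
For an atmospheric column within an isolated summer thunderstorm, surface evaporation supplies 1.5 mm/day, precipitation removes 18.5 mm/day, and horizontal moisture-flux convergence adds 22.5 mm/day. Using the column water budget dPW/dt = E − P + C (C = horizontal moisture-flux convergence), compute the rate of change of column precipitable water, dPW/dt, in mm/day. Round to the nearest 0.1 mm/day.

dPW/dt ≈ 5.5 mm/day

dPW/dt = E − P + C = 1.5 − 18.5 + (22.5) = 5.5 mm/day.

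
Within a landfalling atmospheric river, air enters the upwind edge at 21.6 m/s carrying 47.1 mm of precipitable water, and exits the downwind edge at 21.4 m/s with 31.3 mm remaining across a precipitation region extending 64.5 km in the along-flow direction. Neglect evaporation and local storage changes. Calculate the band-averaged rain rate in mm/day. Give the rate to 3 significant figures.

R ≈ 466 mm/day

Column moisture flux per unit crosswind length is F = V × PW.
Inflow: F_in = 21.6 × 47.1 = 1017.36 mm·m/s
Outflow: F_out = 21.4 × 31.3 = 669.82 mm·m/s
Steady-state rate R = (F_in − F_out)/L = (1017.36 − 669.82) / 64500 m = 5.388e-03 mm/s.
R = 5.388e-03 × 3600 × 24 = 466 mm/day.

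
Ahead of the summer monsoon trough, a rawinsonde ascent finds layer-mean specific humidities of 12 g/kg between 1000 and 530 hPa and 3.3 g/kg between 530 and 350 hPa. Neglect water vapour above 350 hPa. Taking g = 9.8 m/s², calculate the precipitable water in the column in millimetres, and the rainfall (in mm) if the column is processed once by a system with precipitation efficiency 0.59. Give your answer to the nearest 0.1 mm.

Precipitable water is the column-integrated vapour mass per unit area: PW = (1/g) Σ q̄ Δp, with q in kg/kg and Δp in Pa (1 kg/m² of water = 1 mm).
Layer 1000–530 hPa: Δp = 470 hPa = 47000 Pa, q̄ = 0.012 kg/kg → 0.012 × 47000 / 9.8 = 57.55 mm
Layer 530–350 hPa: Δp = 180 hPa = 18000 Pa, q̄ = 0.0033 kg/kg → 0.0033 × 18000 / 9.8 = 6.06 mm
PW = 57.55 + 6.06 = 63.61 ≈ 63.6 mm.
Rainfall = ε × PW = 0.59 × 63.6 = 37.5 mm.

PW ≈ 63.6 mm; rainfall ≈ 37.5 mm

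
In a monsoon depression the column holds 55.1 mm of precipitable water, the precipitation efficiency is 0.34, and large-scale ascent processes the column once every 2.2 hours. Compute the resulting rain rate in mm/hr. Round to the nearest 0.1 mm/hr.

R ≈ 8.5 mm/hr

Each overturning extracts ε × PW = 0.34 × 55.1 = 18.734 mm.
Rate = ε·PW / τ = 18.734 / 2.2 h = 8.5 mm/hr.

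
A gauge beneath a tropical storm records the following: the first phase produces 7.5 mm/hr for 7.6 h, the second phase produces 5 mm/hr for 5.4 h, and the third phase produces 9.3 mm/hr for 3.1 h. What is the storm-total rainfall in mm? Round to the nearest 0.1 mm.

Total = Σ Rᵢ Δtᵢ = 7.5 × 7.6 + 5 × 5.4 + 9.3 × 3.1
      = 57 + 27 + 28.83 = 112.8 mm.

total ≈ 112.8 mm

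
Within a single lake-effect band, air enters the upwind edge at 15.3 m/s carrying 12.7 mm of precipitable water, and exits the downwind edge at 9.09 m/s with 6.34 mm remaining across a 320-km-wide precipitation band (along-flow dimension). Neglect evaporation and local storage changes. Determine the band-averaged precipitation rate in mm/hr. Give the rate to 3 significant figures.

R ≈ 1.54 mm/hr

Column moisture flux per unit crosswind length is F = V × PW.
Inflow: F_in = 15.3 × 12.7 = 194.31 mm·m/s
Outflow: F_out = 9.09 × 6.34 = 57.6306 mm·m/s
Steady-state rate R = (F_in − F_out)/L = (194.31 − 57.6306) / 320000 m = 4.271e-04 mm/s.
R = 4.271e-04 × 3600 = 1.54 mm/hr.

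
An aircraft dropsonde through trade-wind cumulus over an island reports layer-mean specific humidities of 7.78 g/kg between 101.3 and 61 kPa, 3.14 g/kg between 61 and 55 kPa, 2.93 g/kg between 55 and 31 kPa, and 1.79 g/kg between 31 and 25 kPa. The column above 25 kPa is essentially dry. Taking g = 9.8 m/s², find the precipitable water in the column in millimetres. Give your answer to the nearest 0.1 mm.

Precipitable water is the column-integrated vapour mass per unit area: PW = (1/g) Σ q̄ Δp, with q in kg/kg and Δp in Pa (1 kg/m² of water = 1 mm).
Layer 101.3–61 kPa: Δp = 403 hPa = 40300 Pa, q̄ = 0.00778 kg/kg → 0.00778 × 40300 / 9.8 = 31.99 mm
Layer 61–55 kPa: Δp = 60 hPa = 6000 Pa, q̄ = 0.00314 kg/kg → 0.00314 × 6000 / 9.8 = 1.92 mm
Layer 55–31 kPa: Δp = 240 hPa = 24000 Pa, q̄ = 0.00293 kg/kg → 0.00293 × 24000 / 9.8 = 7.18 mm
Layer 31–25 kPa: Δp = 60 hPa = 6000 Pa, q̄ = 0.00179 kg/kg → 0.00179 × 6000 / 9.8 = 1.10 mm
PW = 31.99 + 1.92 + 7.18 + 1.10 = 42.19 ≈ 42.2 mm.

PW ≈ 42.2 mm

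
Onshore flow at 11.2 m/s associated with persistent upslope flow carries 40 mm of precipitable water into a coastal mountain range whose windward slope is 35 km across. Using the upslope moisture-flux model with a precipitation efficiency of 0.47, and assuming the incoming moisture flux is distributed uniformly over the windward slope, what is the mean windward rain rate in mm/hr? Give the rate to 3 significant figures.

Incoming column moisture flux per unit ridge length: F = V × PW = 11.2 × 40 = 448 mm·m/s.
Spread over the 35 km slope with efficiency ε = 0.47: R = ε·F/W = 0.47 × 448 / 35000 m = 6.016e-03 mm/s.
R = 6.016e-03 × 3600 = 21.7 mm/hr.

R ≈ 21.7 mm/hr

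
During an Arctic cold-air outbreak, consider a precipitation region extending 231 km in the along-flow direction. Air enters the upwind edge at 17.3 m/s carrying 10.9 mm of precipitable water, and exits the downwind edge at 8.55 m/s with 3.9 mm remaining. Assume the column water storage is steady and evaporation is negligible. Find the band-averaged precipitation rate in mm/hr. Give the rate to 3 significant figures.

R ≈ 2.42 mm/hr

Column moisture flux per unit crosswind length is F = V × PW.
Inflow: F_in = 17.3 × 10.9 = 188.57 mm·m/s
Outflow: F_out = 8.55 × 3.9 = 33.345 mm·m/s
Steady-state rate R = (F_in − F_out)/L = (188.57 − 33.345) / 231000 m = 6.720e-04 mm/s.
R = 6.720e-04 × 3600 = 2.42 mm/hr.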